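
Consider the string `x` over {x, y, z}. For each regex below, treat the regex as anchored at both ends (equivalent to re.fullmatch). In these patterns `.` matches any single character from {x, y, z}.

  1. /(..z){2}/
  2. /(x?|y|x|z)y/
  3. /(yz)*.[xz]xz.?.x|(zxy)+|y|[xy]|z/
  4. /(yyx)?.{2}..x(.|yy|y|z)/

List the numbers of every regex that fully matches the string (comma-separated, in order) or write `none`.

3

1 → no match — must end with `z`
2 → no match — must end with `y`
3 → match
4 → no match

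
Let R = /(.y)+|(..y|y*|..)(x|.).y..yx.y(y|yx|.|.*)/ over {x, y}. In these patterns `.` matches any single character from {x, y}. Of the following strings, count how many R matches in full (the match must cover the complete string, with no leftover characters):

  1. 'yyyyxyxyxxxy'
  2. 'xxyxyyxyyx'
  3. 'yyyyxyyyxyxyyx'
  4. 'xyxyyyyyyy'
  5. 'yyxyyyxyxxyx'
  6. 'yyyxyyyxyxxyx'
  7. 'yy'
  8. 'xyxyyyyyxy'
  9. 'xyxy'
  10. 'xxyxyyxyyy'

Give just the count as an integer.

1 → no match
2 → match
3 → match
4 → match
5 → match
6 → match
7 → match
8 → match
9 → match
10 → match
Total matched: 9

9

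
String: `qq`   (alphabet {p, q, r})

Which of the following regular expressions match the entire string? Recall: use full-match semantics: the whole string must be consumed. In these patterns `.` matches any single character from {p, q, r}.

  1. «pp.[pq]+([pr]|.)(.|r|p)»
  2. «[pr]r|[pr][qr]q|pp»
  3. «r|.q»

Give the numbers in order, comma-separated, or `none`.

1 → no match — must start with `pp`
2 → no match
3 → match

3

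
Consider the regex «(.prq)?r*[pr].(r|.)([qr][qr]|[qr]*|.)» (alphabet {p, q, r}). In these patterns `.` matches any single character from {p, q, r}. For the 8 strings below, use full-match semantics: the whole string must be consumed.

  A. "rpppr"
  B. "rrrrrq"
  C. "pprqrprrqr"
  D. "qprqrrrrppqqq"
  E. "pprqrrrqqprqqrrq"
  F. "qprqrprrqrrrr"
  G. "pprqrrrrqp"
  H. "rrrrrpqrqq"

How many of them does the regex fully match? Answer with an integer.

A → match
B → match
C → match
D → match
E → no match
F → match
G → match
H → match
Total matched: 7

7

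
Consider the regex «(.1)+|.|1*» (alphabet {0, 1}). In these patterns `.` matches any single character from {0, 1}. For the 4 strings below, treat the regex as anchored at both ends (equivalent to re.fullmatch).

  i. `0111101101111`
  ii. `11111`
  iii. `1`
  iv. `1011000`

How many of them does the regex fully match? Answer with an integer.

2

i → no match
ii → match
iii → match
iv → no match
Total matched: 2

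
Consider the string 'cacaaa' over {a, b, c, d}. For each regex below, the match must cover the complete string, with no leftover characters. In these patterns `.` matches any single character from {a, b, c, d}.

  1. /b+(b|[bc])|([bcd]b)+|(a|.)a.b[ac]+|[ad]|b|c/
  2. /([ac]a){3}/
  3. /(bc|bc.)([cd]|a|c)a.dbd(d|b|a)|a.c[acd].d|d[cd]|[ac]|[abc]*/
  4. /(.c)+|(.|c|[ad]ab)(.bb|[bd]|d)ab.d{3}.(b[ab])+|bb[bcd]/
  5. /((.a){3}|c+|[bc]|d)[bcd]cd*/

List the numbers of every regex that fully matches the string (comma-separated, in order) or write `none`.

1 → no match
2 → match
3 → match
4 → no match
5 → no match

2, 3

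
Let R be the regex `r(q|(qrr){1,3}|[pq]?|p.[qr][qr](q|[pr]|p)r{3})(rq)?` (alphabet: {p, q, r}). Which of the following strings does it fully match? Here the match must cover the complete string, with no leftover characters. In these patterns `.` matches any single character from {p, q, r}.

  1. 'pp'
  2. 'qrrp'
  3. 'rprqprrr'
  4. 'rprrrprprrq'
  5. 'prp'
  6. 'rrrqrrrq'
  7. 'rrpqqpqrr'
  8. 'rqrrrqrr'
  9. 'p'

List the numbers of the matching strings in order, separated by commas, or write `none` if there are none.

none

1. 'pp' → no match — must start with 'r'
2. 'qrrp' → no match — must start with 'r'
3. 'rprqprrr' → no match
4. 'rprrrprprrq' → no match
5. 'prp' → no match — must start with 'r'
6. 'rrrqrrrq' → no match
7. 'rrpqqpqrr' → no match
8. 'rqrrrqrr' → no match
9. 'p' → no match — must start with 'r'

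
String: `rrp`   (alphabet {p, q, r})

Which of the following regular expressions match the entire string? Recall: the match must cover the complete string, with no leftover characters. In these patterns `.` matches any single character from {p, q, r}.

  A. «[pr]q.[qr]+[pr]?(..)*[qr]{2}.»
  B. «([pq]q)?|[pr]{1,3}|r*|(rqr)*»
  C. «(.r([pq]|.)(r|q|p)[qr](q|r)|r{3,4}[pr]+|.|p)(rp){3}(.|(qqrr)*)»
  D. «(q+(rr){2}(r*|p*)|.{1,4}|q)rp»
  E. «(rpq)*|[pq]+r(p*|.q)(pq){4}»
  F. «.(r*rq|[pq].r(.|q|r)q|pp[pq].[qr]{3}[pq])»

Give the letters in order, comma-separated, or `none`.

B, D

A → no match
B → match
C → no match
D → match
E → no match
F → no match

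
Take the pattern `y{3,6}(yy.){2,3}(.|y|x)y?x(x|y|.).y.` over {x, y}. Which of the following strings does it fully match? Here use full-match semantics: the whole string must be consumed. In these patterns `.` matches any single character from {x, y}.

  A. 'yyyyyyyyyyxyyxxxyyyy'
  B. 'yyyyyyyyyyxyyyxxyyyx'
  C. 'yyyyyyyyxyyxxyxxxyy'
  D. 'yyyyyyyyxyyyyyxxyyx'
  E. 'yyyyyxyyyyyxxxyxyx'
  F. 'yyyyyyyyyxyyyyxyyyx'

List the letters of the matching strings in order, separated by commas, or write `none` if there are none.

A, B, C, D, E, F

A → match
B → match
C → match
D → match
E → match
F → match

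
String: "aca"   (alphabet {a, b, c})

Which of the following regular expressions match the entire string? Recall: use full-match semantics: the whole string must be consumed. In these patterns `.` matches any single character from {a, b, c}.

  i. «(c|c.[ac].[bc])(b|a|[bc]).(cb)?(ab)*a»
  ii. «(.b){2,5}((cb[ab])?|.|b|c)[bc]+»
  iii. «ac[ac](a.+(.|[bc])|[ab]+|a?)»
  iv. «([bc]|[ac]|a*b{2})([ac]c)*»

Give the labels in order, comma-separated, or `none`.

i → no match — must start with "c"
ii → no match
iii → match
iv → no match

iii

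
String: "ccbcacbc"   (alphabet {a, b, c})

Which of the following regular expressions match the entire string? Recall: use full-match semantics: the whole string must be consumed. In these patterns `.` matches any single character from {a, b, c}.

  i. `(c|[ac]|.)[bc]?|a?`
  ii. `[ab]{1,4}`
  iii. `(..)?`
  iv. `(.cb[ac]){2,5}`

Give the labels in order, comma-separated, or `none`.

i → no match
ii → no match
iii → no match
iv → match

iv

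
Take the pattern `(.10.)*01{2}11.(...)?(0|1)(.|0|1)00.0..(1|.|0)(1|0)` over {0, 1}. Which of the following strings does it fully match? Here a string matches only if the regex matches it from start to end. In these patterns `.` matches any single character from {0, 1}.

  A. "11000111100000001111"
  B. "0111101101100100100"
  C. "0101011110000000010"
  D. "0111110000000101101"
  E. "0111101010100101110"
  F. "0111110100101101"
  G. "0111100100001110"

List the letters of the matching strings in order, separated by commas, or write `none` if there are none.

A → match
B → match
C → no match
D → match
E → match
F → match
G → match

A, B, D, E, F, G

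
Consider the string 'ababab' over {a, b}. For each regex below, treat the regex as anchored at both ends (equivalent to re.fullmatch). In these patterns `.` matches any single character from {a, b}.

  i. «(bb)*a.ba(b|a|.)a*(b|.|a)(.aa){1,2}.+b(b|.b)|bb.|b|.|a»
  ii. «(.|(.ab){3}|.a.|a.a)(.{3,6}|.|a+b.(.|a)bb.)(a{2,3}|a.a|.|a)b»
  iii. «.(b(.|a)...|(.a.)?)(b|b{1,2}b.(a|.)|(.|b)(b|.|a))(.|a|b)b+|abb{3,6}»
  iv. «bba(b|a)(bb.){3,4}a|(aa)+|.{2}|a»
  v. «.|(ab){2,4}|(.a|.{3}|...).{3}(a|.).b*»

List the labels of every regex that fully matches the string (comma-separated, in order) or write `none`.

ii, v

i → no match
ii → match
iii → no match
iv → no match
v → match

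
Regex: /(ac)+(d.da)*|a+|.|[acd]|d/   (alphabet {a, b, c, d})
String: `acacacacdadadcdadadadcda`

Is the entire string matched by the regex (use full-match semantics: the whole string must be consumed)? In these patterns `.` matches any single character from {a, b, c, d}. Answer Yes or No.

Yes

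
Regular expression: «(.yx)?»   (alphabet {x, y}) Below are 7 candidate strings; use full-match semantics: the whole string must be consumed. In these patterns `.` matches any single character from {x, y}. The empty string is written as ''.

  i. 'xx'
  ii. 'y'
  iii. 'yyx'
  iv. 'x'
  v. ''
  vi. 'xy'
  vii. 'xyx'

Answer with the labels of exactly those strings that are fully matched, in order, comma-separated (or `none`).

i → no match
ii → no match
iii → match
iv → no match
v → match
vi → no match
vii → match

iii, v, vii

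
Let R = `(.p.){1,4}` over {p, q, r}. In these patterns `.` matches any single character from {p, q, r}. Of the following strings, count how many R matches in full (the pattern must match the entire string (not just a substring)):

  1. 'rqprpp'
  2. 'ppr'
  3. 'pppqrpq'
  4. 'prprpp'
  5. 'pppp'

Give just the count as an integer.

1. 'rqprpp' → no match
2. 'ppr' → match
3. 'pppqrpq' → no match
4. 'prprpp' → no match
5. 'pppp' → no match
Total matched: 1

1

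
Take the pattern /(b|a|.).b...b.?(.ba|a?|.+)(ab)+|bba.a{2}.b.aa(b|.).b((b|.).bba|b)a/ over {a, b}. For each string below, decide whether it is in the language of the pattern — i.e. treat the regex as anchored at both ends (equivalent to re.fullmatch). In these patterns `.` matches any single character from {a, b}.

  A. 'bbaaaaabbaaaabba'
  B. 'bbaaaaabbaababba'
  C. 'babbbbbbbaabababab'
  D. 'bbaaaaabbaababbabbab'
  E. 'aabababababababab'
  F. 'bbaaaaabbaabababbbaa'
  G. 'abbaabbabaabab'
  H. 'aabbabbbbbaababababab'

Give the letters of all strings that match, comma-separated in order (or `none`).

A → match
B → match
C → match
D → no match
E → match
F → match
G → match
H → match

A, B, C, E, F, G, H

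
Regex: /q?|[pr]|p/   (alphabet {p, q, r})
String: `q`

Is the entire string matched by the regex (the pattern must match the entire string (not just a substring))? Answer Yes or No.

Yes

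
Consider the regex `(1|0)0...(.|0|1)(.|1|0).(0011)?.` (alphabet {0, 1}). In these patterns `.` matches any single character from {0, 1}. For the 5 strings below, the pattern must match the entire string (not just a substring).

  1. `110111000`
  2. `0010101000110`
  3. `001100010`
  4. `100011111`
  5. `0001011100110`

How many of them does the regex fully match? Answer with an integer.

4

1. `110111000` → no match
2 → match
3. `001100010` → match
4. `100011111` → match
5 → match
Total matched: 4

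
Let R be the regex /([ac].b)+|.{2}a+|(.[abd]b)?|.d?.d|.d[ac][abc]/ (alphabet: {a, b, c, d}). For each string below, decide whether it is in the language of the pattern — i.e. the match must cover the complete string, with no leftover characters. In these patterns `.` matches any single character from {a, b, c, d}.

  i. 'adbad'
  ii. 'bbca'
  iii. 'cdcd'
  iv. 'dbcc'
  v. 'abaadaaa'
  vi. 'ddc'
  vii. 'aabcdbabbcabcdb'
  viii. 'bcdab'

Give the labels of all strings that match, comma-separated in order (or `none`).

iii, vii

i → no match
ii → no match
iii → match
iv → no match
v → no match
vi → no match
vii → match
viii → no match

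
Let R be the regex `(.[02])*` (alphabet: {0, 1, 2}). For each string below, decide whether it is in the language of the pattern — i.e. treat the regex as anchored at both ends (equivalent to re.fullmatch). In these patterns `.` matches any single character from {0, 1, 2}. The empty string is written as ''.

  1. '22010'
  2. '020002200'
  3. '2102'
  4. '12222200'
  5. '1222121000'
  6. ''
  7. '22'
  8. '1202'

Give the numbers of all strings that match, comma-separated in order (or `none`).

4, 5, 6, 7, 8

1 → no match
2 → no match
3 → no match
4 → match
5 → match
6 → match
7 → match
8 → match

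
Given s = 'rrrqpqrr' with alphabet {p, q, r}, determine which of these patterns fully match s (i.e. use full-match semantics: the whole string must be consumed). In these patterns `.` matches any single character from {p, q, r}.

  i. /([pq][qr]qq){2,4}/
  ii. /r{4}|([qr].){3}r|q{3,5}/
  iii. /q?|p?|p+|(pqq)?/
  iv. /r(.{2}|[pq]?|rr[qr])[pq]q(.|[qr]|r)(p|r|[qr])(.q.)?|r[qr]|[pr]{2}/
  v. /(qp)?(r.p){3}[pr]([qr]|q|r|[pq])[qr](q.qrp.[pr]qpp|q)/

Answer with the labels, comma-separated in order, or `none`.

i → no match — must end with 'qq'
ii → no match
iii → no match
iv → match
v → no match

iv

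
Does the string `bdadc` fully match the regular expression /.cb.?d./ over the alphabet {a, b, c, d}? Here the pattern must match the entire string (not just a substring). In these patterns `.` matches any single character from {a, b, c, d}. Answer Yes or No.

No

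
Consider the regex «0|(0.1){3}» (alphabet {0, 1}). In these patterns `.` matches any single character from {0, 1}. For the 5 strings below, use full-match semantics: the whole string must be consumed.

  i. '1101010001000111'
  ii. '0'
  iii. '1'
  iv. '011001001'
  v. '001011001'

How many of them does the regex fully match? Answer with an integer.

3

i → no match — must start with '0'
ii → match
iii → no match — must start with '0'
iv → match
v → match
Total matched: 3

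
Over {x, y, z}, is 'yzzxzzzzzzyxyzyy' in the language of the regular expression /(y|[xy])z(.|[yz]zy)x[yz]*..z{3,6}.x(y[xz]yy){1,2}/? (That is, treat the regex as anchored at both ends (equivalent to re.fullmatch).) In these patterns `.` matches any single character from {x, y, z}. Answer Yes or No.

Yes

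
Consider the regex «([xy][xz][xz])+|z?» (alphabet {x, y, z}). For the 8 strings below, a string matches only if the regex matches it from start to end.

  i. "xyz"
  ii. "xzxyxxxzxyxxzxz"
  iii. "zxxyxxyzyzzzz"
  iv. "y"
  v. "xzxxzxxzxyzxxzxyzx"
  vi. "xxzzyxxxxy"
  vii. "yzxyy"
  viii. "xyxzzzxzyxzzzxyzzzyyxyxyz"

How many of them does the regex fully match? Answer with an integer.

i → no match
ii → no match
iii → no match
iv → no match
v → match
vi → no match
vii → no match
viii → no match
Total matched: 1

1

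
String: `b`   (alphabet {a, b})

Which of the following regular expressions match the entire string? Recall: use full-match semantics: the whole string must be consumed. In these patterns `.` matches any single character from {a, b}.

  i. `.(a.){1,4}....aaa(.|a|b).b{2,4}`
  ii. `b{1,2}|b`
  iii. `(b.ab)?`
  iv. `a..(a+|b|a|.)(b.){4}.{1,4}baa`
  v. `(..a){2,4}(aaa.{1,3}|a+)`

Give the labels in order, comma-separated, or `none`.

ii

i → no match
ii → match
iii → no match
iv → no match — must start with `a`
v → no match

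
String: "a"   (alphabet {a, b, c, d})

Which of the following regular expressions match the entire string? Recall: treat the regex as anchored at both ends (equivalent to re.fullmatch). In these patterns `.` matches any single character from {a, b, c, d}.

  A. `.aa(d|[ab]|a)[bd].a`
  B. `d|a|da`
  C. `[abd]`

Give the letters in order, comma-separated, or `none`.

B, C

A → no match
B → match
C → match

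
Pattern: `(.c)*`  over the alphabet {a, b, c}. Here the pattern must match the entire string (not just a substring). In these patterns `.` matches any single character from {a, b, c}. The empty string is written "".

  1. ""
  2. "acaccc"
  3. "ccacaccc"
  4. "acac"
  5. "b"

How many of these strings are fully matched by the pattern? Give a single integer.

4

1 → match
2 → match
3 → match
4 → match
5 → no match
Total matched: 4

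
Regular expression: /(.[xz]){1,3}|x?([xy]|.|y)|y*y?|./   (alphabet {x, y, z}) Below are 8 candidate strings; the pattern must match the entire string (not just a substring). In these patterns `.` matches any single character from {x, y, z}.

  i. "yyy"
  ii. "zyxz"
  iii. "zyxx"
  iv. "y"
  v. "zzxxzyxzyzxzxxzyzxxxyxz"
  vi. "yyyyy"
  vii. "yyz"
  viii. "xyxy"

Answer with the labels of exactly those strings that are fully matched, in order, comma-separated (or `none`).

i. "yyy" → match
ii. "zyxz" → no match
iii. "zyxx" → no match
iv. "y" → match
v → no match
vi. "yyyyy" → match
vii. "yyz" → no match
viii. "xyxy" → no match

i, iv, vi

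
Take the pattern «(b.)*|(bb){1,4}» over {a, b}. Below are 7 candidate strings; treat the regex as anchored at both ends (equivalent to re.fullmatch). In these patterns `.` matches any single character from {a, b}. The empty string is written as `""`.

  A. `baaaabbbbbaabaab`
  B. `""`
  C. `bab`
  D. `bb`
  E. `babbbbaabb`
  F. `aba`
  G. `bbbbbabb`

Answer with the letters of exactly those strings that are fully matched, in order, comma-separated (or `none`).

A → no match
B → match
C → no match
D → match
E → no match
F → no match
G → match

B, D, G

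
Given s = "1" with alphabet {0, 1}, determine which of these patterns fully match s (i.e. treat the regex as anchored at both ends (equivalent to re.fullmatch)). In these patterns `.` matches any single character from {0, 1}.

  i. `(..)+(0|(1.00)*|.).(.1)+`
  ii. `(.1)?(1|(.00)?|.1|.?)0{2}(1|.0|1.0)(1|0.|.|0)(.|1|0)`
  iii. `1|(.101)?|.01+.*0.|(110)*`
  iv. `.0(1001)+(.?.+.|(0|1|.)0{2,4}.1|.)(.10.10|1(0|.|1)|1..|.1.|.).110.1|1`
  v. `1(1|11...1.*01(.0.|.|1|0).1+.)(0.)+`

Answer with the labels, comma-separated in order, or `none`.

iii, iv

i → no match
ii → no match
iii → match
iv → match
v → no match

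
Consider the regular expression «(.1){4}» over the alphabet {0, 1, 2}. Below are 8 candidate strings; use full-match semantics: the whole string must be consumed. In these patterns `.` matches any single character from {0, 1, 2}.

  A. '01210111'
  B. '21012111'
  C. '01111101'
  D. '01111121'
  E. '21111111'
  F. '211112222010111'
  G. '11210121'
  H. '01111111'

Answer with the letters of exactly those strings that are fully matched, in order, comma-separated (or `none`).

A. '01210111' → match
B. '21012111' → match
C. '01111101' → match
D. '01111121' → match
E. '21111111' → match
F → no match
G. '11210121' → match
H. '01111111' → match

A, B, C, D, E, G, H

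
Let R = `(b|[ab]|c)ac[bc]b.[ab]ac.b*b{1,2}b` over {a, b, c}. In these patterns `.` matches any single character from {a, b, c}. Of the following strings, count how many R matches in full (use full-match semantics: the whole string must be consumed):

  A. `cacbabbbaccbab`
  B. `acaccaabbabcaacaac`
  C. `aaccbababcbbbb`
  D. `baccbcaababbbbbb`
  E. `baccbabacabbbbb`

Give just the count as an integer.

1

A → no match — must end with `bb`
B → no match — must end with `bb`
C → no match
D → no match
E → match
Total matched: 1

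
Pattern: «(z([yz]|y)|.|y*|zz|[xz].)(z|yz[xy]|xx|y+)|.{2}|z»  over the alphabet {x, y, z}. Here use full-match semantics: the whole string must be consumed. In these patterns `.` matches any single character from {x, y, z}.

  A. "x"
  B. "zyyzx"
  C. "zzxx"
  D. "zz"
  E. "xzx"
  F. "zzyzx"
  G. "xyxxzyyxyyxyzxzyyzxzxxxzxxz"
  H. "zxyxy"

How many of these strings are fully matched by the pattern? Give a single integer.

4

A → no match
B → match
C → match
D → match
E → no match
F → match
G → no match
H → no match
Total matched: 4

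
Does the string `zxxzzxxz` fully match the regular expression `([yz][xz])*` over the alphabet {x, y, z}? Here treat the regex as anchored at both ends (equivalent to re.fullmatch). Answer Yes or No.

No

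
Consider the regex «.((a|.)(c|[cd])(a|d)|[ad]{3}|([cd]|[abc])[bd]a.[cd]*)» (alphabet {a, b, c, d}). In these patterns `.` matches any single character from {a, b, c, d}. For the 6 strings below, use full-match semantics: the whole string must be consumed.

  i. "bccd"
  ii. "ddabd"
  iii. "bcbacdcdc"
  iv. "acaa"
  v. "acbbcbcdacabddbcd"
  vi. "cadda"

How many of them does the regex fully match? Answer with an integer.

i → match
ii → no match
iii → match
iv → no match
v → no match
vi → no match
Total matched: 2

2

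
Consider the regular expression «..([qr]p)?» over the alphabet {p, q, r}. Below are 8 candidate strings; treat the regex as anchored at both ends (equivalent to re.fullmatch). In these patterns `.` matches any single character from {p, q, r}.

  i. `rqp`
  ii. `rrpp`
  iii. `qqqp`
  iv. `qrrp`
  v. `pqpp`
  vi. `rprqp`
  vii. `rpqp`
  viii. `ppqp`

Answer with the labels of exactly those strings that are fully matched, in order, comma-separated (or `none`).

iii, iv, vii, viii

i → no match
ii → no match
iii → match
iv → match
v → no match
vi → no match
vii → match
viii → match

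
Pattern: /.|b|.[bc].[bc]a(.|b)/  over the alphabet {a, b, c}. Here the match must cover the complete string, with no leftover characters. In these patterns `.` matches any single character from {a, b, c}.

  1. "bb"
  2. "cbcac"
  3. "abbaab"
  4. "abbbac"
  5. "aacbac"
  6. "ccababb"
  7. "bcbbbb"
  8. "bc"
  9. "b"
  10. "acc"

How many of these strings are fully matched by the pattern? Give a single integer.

1 → no match
2 → no match
3 → no match
4 → match
5 → no match
6 → no match
7 → no match
8 → no match
9 → match
10 → no match
Total matched: 2

2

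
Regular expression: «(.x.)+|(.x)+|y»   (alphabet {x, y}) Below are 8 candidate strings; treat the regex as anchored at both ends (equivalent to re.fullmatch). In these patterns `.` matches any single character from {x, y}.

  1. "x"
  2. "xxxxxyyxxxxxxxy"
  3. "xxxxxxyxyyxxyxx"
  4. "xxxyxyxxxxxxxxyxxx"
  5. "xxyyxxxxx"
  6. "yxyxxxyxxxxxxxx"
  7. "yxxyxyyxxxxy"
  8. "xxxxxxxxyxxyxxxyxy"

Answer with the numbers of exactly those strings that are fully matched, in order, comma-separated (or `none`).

2, 3, 4, 5, 6, 7, 8

1 → no match
2 → match
3 → match
4 → match
5 → match
6 → match
7 → match
8 → match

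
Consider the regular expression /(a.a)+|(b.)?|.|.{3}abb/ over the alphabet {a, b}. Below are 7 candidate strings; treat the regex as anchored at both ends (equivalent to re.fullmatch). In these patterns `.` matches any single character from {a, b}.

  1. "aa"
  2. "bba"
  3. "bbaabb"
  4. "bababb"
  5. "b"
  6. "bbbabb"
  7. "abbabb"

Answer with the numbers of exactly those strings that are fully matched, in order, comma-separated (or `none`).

3, 4, 5, 6, 7

1. "aa" → no match
2. "bba" → no match
3. "bbaabb" → match
4. "bababb" → match
5. "b" → match
6. "bbbabb" → match
7. "abbabb" → match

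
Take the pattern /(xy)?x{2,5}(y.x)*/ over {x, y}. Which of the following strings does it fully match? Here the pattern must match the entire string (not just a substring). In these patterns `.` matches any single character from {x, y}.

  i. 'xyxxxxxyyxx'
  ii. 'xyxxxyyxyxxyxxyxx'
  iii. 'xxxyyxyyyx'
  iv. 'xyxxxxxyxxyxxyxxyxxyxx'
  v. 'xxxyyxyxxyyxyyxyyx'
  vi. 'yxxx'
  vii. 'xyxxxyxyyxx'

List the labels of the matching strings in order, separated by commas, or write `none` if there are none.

ii, iv, v

i. 'xyxxxxxyyxx' → no match
ii → match
iii. 'xxxyyxyyyx' → no match
iv → match
v → match
vi. 'yxxx' → no match
vii. 'xyxxxyxyyxx' → no match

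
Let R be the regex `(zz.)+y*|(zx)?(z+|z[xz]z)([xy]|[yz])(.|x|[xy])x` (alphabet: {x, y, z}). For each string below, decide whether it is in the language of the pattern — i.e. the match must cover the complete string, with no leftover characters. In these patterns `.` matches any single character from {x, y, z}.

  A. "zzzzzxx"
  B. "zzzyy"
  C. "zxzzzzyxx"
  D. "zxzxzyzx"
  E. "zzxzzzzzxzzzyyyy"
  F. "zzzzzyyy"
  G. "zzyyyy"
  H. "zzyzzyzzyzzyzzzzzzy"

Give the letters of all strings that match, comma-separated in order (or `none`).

A, B, C, D, E, F, G, H

A → match
B → match
C → match
D → match
E → match
F → match
G → match
H → match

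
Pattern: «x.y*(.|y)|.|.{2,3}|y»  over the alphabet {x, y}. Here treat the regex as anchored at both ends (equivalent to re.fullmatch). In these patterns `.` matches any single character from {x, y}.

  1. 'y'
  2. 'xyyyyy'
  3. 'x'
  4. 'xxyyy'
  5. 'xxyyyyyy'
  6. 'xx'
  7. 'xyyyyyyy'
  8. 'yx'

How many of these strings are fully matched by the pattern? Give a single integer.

8

1 → match
2 → match
3 → match
4 → match
5 → match
6 → match
7 → match
8 → match
Total matched: 8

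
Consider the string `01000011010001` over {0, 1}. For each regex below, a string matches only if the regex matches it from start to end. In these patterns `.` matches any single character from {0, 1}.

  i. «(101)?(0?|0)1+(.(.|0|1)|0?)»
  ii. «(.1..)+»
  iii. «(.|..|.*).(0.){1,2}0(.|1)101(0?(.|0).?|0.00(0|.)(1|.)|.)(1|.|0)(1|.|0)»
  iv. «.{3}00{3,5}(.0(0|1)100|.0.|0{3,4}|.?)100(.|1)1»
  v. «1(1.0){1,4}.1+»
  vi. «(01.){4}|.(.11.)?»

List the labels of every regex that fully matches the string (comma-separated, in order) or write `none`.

i → no match
ii → no match
iii → match
iv → no match
v → no match — must start with `11`
vi → no match

iii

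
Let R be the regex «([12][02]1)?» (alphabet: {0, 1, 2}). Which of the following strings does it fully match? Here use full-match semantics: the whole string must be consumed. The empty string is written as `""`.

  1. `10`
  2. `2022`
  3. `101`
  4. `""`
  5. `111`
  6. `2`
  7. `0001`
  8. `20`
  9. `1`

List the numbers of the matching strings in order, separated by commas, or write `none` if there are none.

1 → no match
2 → no match
3 → match
4 → match
5 → no match
6 → no match
7 → no match
8 → no match
9 → no match

3, 4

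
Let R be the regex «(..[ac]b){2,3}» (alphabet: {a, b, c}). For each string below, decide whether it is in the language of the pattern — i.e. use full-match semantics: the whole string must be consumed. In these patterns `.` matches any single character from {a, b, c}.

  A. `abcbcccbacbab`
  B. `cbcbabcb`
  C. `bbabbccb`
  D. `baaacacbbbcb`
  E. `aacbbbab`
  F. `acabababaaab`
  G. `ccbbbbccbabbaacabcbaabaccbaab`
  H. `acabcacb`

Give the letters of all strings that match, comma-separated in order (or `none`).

A → no match
B → match
C → match
D → no match
E → match
F → match
G → no match
H → match

B, C, E, F, H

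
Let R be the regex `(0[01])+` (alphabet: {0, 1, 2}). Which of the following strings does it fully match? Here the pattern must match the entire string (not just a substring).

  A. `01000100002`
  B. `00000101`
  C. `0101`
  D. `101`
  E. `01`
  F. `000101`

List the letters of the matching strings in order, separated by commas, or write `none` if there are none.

B, C, E, F

A → no match
B → match
C → match
D → no match — must start with `0`
E → match
F → match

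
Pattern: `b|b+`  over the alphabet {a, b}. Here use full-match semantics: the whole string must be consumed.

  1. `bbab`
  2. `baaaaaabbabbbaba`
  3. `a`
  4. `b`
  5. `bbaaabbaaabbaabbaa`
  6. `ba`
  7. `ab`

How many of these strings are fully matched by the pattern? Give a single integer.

1 → no match
2 → no match — must end with `b`
3 → no match — must start with `b`
4 → match
5 → no match — must end with `b`
6 → no match — must end with `b`
7 → no match — must start with `b`
Total matched: 1

1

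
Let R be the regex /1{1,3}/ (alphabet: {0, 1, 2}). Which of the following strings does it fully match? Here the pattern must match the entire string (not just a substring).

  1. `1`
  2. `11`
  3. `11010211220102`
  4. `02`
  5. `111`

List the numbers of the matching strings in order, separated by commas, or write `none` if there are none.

1, 2, 5

1 → match
2 → match
3 → no match — must end with `1`
4 → no match — must start with `1`
5 → match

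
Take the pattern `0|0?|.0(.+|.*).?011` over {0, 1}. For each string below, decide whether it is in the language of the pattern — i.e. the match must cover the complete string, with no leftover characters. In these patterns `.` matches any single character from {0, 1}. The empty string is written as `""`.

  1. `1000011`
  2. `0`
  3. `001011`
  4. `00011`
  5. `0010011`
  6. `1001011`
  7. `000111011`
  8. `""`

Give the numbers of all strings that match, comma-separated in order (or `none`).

1 → match
2 → match
3 → match
4 → match
5 → match
6 → match
7 → match
8 → match

1, 2, 3, 4, 5, 6, 7, 8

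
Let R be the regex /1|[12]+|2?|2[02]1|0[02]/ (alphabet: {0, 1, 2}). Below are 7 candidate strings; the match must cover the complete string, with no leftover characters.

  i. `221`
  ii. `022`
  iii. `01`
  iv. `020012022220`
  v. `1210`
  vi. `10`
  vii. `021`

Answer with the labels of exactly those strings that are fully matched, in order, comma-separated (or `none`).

i

i → match
ii → no match
iii → no match
iv → no match
v → no match
vi → no match
vii → no match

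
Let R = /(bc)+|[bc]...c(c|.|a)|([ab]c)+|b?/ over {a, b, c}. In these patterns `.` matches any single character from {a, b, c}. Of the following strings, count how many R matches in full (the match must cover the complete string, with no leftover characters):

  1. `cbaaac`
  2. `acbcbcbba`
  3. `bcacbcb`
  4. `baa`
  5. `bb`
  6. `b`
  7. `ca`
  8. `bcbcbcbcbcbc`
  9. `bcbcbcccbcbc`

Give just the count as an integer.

1 → no match
2 → no match
3 → no match
4 → no match
5 → no match
6 → match
7 → no match
8 → match
9 → no match
Total matched: 2

2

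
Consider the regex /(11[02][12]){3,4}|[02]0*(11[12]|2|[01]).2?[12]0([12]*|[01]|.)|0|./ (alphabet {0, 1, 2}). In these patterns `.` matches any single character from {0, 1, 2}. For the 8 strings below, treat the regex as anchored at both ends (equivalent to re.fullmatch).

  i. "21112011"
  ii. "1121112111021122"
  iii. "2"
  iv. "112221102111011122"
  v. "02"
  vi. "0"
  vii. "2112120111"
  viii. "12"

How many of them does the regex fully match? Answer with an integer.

i → no match
ii → match
iii → match
iv → no match
v → no match
vi → match
vii → match
viii → no match
Total matched: 4

4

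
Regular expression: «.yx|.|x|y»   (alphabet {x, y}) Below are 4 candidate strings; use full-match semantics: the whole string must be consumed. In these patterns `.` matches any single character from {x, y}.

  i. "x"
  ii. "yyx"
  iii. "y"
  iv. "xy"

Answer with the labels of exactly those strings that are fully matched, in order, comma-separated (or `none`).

i, ii, iii

i → match
ii → match
iii → match
iv → no match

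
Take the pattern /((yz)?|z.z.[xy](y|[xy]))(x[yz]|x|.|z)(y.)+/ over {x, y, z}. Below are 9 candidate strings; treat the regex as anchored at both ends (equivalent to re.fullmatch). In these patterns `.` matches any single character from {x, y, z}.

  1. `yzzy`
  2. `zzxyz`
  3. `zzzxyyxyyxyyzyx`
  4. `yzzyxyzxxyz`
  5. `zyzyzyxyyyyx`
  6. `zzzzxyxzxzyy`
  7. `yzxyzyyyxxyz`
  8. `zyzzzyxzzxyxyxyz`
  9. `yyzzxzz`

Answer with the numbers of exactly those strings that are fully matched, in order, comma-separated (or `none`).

none

1. `yzzy` → no match
2. `zzxyz` → no match
3 → no match
4. `yzzyxyzxxyz` → no match
5. `zyzyzyxyyyyx` → no match
6. `zzzzxyxzxzyy` → no match
7. `yzxyzyyyxxyz` → no match
8 → no match
9. `yyzzxzz` → no match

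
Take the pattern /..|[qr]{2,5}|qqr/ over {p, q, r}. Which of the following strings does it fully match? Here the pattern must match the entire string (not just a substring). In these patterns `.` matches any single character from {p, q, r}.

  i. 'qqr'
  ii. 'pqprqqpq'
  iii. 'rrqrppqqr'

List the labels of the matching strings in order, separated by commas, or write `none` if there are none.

i

i. 'qqr' → match
ii. 'pqprqqpq' → no match
iii. 'rrqrppqqr' → no match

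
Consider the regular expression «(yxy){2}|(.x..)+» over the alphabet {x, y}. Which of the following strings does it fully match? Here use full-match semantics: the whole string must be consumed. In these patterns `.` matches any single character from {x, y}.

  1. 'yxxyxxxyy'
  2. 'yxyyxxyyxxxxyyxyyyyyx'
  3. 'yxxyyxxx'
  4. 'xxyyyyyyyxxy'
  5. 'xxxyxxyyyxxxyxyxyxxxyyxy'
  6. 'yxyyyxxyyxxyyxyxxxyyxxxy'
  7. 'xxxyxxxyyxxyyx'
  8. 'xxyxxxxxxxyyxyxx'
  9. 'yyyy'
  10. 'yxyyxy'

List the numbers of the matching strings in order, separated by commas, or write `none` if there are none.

3, 6, 10

1. 'yxxyxxxyy' → no match
2 → no match
3. 'yxxyyxxx' → match
4. 'xxyyyyyyyxxy' → no match
5 → no match
6 → match
7 → no match
8 → no match
9. 'yyyy' → no match
10. 'yxyyxy' → match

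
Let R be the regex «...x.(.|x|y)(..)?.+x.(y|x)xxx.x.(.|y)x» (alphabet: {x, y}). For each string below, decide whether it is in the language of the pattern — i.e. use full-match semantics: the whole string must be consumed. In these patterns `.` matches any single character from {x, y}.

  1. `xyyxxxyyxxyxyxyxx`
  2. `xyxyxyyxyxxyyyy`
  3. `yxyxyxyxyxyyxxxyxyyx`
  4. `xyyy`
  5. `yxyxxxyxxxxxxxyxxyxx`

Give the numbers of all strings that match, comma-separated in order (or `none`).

1 → no match
2 → no match — must end with `x`
3 → match
4 → no match — must end with `x`
5 → no match

3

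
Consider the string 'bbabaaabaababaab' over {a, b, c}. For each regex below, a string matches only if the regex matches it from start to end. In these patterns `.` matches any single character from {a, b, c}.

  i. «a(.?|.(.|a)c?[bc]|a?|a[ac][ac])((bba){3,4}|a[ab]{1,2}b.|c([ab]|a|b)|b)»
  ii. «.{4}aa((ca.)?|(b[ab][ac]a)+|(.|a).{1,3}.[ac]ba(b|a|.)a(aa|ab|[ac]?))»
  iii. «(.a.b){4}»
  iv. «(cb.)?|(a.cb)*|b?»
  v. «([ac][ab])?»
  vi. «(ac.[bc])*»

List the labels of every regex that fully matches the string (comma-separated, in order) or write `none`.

ii

i → no match — must start with 'a'
ii → match
iii → no match
iv → no match
v → no match
vi → no match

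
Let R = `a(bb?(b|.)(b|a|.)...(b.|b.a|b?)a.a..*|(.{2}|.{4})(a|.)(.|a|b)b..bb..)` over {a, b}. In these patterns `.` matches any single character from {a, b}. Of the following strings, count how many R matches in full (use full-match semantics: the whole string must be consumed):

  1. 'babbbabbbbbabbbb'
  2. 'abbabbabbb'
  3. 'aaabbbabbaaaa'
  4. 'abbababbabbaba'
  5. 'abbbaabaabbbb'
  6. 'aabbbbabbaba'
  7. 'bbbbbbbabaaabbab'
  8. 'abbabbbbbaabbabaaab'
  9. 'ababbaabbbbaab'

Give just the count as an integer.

0

1 → no match — must start with 'a'
2 → no match
3 → no match
4 → no match
5 → no match
6 → no match
7 → no match — must start with 'a'
8 → no match
9 → no match
Total matched: 0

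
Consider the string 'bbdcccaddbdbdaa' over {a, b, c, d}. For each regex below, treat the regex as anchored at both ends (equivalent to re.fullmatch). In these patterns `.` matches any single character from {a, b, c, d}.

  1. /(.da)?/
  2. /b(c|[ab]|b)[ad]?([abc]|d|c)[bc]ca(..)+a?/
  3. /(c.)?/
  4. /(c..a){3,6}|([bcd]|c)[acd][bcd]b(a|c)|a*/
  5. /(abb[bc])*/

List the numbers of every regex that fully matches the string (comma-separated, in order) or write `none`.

1 → no match
2 → match
3 → no match
4 → no match
5 → no match

2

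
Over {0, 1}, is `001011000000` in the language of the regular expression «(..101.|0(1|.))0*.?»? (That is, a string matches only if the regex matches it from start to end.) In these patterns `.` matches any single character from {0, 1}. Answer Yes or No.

Yes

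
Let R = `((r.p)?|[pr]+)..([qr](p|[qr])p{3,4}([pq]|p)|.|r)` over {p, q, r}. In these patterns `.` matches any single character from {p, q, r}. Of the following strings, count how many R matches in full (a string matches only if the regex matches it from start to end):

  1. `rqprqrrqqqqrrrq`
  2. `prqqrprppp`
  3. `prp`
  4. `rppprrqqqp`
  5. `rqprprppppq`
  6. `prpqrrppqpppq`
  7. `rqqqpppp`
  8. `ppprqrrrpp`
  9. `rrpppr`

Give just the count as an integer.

4

1 → no match
2. `prqqrprppp` → no match
3. `prp` → match
4. `rppprrqqqp` → no match
5. `rqprprppppq` → match
6 → no match
7. `rqqqpppp` → match
8. `ppprqrrrpp` → no match
9. `rrpppr` → match
Total matched: 4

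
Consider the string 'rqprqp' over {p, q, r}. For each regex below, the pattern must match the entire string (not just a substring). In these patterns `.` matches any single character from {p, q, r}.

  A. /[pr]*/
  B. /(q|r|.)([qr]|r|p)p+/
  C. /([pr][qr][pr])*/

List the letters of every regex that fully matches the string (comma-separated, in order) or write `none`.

A → no match
B → no match
C → match

C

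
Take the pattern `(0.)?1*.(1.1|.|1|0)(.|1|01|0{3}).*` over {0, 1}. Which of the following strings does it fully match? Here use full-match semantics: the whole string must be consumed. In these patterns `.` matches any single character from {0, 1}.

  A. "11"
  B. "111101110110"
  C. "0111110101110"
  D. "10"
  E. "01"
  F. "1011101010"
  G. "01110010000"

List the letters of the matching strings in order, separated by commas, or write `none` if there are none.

B, C, F, G

A → no match
B → match
C → match
D → no match
E → no match
F → match
G → match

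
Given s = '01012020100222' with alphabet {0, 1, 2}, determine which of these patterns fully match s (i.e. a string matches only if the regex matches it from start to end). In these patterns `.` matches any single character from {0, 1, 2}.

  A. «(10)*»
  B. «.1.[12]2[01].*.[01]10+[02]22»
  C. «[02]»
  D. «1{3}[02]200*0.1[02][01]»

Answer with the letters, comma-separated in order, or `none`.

B

A → no match
B → match
C → no match
D → no match — must start with '1'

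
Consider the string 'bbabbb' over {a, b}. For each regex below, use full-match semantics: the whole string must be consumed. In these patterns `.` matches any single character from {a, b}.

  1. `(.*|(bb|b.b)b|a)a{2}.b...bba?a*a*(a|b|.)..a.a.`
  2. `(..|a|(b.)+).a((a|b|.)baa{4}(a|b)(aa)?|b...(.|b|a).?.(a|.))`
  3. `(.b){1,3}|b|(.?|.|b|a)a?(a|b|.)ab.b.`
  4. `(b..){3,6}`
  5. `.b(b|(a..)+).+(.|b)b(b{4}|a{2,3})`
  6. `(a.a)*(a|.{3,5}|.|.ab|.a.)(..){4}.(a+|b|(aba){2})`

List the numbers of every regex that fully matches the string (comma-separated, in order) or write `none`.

3

1 → no match
2 → no match
3 → match
4 → no match
5 → no match
6 → no match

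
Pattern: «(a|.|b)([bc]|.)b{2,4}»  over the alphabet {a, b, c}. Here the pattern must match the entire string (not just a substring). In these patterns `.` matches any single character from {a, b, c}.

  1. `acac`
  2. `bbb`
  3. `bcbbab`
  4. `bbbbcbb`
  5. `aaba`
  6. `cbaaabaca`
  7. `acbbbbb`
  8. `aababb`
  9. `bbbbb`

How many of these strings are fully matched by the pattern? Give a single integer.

1

1 → no match — must end with `b`
2 → no match
3 → no match
4 → no match
5 → no match — must end with `b`
6 → no match — must end with `b`
7 → no match
8 → no match
9 → match
Total matched: 1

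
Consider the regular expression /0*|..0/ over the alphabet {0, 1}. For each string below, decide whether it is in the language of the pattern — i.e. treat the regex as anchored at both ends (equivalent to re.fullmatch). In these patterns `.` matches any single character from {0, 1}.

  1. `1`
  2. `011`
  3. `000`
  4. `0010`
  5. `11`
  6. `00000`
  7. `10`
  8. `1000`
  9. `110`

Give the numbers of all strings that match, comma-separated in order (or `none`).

3, 6, 9

1 → no match
2 → no match
3 → match
4 → no match
5 → no match
6 → match
7 → no match
8 → no match
9 → match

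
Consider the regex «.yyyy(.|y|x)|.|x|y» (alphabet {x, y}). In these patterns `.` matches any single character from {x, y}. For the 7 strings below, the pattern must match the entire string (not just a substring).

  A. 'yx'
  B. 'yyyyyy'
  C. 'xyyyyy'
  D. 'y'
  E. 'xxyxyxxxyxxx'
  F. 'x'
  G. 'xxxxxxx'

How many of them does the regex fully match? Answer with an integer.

4

A → no match
B → match
C → match
D → match
E → no match
F → match
G → no match
Total matched: 4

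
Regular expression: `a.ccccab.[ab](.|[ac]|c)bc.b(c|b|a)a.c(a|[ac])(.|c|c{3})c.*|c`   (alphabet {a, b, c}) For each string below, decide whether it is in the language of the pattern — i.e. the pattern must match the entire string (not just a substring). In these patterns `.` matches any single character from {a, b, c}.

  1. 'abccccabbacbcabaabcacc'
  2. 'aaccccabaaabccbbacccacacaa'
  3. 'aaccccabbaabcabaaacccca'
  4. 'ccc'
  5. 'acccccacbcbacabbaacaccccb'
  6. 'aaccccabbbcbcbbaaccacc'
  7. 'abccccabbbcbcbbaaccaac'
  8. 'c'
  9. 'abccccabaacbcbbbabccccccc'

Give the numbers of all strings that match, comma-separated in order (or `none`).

1, 2, 3, 6, 7, 8, 9

1 → match
2 → match
3 → match
4 → no match
5 → no match
6 → match
7 → match
8 → match
9 → match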